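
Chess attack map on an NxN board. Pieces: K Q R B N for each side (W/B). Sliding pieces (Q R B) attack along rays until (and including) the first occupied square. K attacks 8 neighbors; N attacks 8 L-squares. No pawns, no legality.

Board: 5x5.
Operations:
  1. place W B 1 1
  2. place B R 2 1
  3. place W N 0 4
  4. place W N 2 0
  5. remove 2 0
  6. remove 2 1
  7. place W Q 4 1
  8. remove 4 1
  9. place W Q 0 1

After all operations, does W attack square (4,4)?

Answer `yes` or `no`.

Op 1: place WB@(1,1)
Op 2: place BR@(2,1)
Op 3: place WN@(0,4)
Op 4: place WN@(2,0)
Op 5: remove (2,0)
Op 6: remove (2,1)
Op 7: place WQ@(4,1)
Op 8: remove (4,1)
Op 9: place WQ@(0,1)
Per-piece attacks for W:
  WQ@(0,1): attacks (0,2) (0,3) (0,4) (0,0) (1,1) (1,2) (2,3) (3,4) (1,0) [ray(0,1) blocked at (0,4); ray(1,0) blocked at (1,1)]
  WN@(0,4): attacks (1,2) (2,3)
  WB@(1,1): attacks (2,2) (3,3) (4,4) (2,0) (0,2) (0,0)
W attacks (4,4): yes

Answer: yes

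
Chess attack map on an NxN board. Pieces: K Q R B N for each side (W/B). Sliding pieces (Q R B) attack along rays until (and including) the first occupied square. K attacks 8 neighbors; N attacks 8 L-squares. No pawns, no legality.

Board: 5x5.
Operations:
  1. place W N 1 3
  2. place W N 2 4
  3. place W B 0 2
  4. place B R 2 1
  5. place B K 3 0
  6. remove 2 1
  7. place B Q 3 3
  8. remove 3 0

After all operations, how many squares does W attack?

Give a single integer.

Answer: 10

Derivation:
Op 1: place WN@(1,3)
Op 2: place WN@(2,4)
Op 3: place WB@(0,2)
Op 4: place BR@(2,1)
Op 5: place BK@(3,0)
Op 6: remove (2,1)
Op 7: place BQ@(3,3)
Op 8: remove (3,0)
Per-piece attacks for W:
  WB@(0,2): attacks (1,3) (1,1) (2,0) [ray(1,1) blocked at (1,3)]
  WN@(1,3): attacks (3,4) (2,1) (3,2) (0,1)
  WN@(2,4): attacks (3,2) (4,3) (1,2) (0,3)
Union (10 distinct): (0,1) (0,3) (1,1) (1,2) (1,3) (2,0) (2,1) (3,2) (3,4) (4,3)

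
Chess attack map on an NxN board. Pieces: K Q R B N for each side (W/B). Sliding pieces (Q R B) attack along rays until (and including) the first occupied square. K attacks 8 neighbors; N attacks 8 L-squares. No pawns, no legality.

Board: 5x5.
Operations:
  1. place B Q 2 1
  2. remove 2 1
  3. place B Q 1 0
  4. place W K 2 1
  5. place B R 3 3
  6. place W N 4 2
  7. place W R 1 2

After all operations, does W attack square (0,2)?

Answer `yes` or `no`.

Answer: yes

Derivation:
Op 1: place BQ@(2,1)
Op 2: remove (2,1)
Op 3: place BQ@(1,0)
Op 4: place WK@(2,1)
Op 5: place BR@(3,3)
Op 6: place WN@(4,2)
Op 7: place WR@(1,2)
Per-piece attacks for W:
  WR@(1,2): attacks (1,3) (1,4) (1,1) (1,0) (2,2) (3,2) (4,2) (0,2) [ray(0,-1) blocked at (1,0); ray(1,0) blocked at (4,2)]
  WK@(2,1): attacks (2,2) (2,0) (3,1) (1,1) (3,2) (3,0) (1,2) (1,0)
  WN@(4,2): attacks (3,4) (2,3) (3,0) (2,1)
W attacks (0,2): yes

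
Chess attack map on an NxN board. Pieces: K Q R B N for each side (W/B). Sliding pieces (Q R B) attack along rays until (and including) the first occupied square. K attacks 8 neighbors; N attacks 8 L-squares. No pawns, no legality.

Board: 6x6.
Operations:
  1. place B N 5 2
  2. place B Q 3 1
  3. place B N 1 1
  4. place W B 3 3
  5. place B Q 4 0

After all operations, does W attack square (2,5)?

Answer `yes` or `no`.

Op 1: place BN@(5,2)
Op 2: place BQ@(3,1)
Op 3: place BN@(1,1)
Op 4: place WB@(3,3)
Op 5: place BQ@(4,0)
Per-piece attacks for W:
  WB@(3,3): attacks (4,4) (5,5) (4,2) (5,1) (2,4) (1,5) (2,2) (1,1) [ray(-1,-1) blocked at (1,1)]
W attacks (2,5): no

Answer: no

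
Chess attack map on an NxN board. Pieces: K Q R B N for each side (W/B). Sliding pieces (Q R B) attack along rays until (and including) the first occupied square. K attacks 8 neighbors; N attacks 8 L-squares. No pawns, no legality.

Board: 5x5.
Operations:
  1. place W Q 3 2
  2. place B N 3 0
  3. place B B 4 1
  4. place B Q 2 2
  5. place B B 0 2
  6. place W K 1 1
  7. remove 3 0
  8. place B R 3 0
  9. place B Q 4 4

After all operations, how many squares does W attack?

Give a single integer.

Op 1: place WQ@(3,2)
Op 2: place BN@(3,0)
Op 3: place BB@(4,1)
Op 4: place BQ@(2,2)
Op 5: place BB@(0,2)
Op 6: place WK@(1,1)
Op 7: remove (3,0)
Op 8: place BR@(3,0)
Op 9: place BQ@(4,4)
Per-piece attacks for W:
  WK@(1,1): attacks (1,2) (1,0) (2,1) (0,1) (2,2) (2,0) (0,2) (0,0)
  WQ@(3,2): attacks (3,3) (3,4) (3,1) (3,0) (4,2) (2,2) (4,3) (4,1) (2,3) (1,4) (2,1) (1,0) [ray(0,-1) blocked at (3,0); ray(-1,0) blocked at (2,2); ray(1,-1) blocked at (4,1)]
Union (17 distinct): (0,0) (0,1) (0,2) (1,0) (1,2) (1,4) (2,0) (2,1) (2,2) (2,3) (3,0) (3,1) (3,3) (3,4) (4,1) (4,2) (4,3)

Answer: 17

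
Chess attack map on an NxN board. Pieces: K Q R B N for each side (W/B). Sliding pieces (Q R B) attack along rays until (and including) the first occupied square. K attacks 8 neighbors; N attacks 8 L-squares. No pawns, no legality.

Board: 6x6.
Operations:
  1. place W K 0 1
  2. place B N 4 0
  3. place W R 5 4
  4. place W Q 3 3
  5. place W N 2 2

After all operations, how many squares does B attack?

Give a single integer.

Answer: 3

Derivation:
Op 1: place WK@(0,1)
Op 2: place BN@(4,0)
Op 3: place WR@(5,4)
Op 4: place WQ@(3,3)
Op 5: place WN@(2,2)
Per-piece attacks for B:
  BN@(4,0): attacks (5,2) (3,2) (2,1)
Union (3 distinct): (2,1) (3,2) (5,2)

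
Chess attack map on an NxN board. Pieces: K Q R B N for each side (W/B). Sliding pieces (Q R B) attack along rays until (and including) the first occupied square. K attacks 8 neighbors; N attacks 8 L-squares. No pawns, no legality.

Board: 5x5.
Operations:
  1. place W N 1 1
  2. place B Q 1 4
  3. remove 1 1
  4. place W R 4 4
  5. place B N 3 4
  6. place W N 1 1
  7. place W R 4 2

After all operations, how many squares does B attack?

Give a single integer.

Answer: 12

Derivation:
Op 1: place WN@(1,1)
Op 2: place BQ@(1,4)
Op 3: remove (1,1)
Op 4: place WR@(4,4)
Op 5: place BN@(3,4)
Op 6: place WN@(1,1)
Op 7: place WR@(4,2)
Per-piece attacks for B:
  BQ@(1,4): attacks (1,3) (1,2) (1,1) (2,4) (3,4) (0,4) (2,3) (3,2) (4,1) (0,3) [ray(0,-1) blocked at (1,1); ray(1,0) blocked at (3,4)]
  BN@(3,4): attacks (4,2) (2,2) (1,3)
Union (12 distinct): (0,3) (0,4) (1,1) (1,2) (1,3) (2,2) (2,3) (2,4) (3,2) (3,4) (4,1) (4,2)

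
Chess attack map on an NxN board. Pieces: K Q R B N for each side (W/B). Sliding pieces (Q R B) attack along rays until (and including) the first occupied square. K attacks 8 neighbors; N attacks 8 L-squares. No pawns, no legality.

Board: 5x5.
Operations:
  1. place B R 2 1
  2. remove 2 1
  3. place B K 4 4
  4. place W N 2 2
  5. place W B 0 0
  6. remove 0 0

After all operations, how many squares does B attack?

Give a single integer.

Op 1: place BR@(2,1)
Op 2: remove (2,1)
Op 3: place BK@(4,4)
Op 4: place WN@(2,2)
Op 5: place WB@(0,0)
Op 6: remove (0,0)
Per-piece attacks for B:
  BK@(4,4): attacks (4,3) (3,4) (3,3)
Union (3 distinct): (3,3) (3,4) (4,3)

Answer: 3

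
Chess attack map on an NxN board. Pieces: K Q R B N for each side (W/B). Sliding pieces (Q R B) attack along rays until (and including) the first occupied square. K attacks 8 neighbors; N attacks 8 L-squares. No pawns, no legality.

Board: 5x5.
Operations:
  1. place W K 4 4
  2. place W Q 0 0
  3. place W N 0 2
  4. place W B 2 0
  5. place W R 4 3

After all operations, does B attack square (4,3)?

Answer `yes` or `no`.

Op 1: place WK@(4,4)
Op 2: place WQ@(0,0)
Op 3: place WN@(0,2)
Op 4: place WB@(2,0)
Op 5: place WR@(4,3)
Per-piece attacks for B:
B attacks (4,3): no

Answer: no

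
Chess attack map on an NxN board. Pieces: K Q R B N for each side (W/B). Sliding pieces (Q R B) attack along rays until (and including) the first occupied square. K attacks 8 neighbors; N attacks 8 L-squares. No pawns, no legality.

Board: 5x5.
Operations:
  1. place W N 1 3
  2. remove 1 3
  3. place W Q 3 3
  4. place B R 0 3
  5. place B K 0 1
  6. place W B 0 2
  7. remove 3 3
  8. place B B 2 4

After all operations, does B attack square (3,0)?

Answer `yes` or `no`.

Op 1: place WN@(1,3)
Op 2: remove (1,3)
Op 3: place WQ@(3,3)
Op 4: place BR@(0,3)
Op 5: place BK@(0,1)
Op 6: place WB@(0,2)
Op 7: remove (3,3)
Op 8: place BB@(2,4)
Per-piece attacks for B:
  BK@(0,1): attacks (0,2) (0,0) (1,1) (1,2) (1,0)
  BR@(0,3): attacks (0,4) (0,2) (1,3) (2,3) (3,3) (4,3) [ray(0,-1) blocked at (0,2)]
  BB@(2,4): attacks (3,3) (4,2) (1,3) (0,2) [ray(-1,-1) blocked at (0,2)]
B attacks (3,0): no

Answer: no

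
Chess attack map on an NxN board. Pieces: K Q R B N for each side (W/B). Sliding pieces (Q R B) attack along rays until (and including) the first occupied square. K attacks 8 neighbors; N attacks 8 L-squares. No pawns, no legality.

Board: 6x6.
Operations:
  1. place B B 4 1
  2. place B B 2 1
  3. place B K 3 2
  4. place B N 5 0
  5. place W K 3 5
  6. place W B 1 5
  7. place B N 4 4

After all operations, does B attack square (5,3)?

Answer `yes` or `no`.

Answer: no

Derivation:
Op 1: place BB@(4,1)
Op 2: place BB@(2,1)
Op 3: place BK@(3,2)
Op 4: place BN@(5,0)
Op 5: place WK@(3,5)
Op 6: place WB@(1,5)
Op 7: place BN@(4,4)
Per-piece attacks for B:
  BB@(2,1): attacks (3,2) (3,0) (1,2) (0,3) (1,0) [ray(1,1) blocked at (3,2)]
  BK@(3,2): attacks (3,3) (3,1) (4,2) (2,2) (4,3) (4,1) (2,3) (2,1)
  BB@(4,1): attacks (5,2) (5,0) (3,2) (3,0) [ray(1,-1) blocked at (5,0); ray(-1,1) blocked at (3,2)]
  BN@(4,4): attacks (2,5) (5,2) (3,2) (2,3)
  BN@(5,0): attacks (4,2) (3,1)
B attacks (5,3): no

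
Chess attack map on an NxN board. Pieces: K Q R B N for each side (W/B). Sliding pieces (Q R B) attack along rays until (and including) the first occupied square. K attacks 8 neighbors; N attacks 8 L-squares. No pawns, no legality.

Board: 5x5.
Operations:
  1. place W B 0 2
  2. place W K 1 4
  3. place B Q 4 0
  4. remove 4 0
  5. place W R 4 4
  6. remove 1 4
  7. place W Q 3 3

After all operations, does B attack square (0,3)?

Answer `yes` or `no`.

Op 1: place WB@(0,2)
Op 2: place WK@(1,4)
Op 3: place BQ@(4,0)
Op 4: remove (4,0)
Op 5: place WR@(4,4)
Op 6: remove (1,4)
Op 7: place WQ@(3,3)
Per-piece attacks for B:
B attacks (0,3): no

Answer: no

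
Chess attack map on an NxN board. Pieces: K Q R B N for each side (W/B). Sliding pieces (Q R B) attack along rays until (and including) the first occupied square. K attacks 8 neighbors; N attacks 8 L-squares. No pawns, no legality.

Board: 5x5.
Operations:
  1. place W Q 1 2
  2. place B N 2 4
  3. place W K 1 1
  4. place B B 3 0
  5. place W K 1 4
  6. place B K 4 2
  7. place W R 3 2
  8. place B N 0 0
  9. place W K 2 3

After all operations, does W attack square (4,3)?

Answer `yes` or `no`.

Answer: no

Derivation:
Op 1: place WQ@(1,2)
Op 2: place BN@(2,4)
Op 3: place WK@(1,1)
Op 4: place BB@(3,0)
Op 5: place WK@(1,4)
Op 6: place BK@(4,2)
Op 7: place WR@(3,2)
Op 8: place BN@(0,0)
Op 9: place WK@(2,3)
Per-piece attacks for W:
  WK@(1,1): attacks (1,2) (1,0) (2,1) (0,1) (2,2) (2,0) (0,2) (0,0)
  WQ@(1,2): attacks (1,3) (1,4) (1,1) (2,2) (3,2) (0,2) (2,3) (2,1) (3,0) (0,3) (0,1) [ray(0,1) blocked at (1,4); ray(0,-1) blocked at (1,1); ray(1,0) blocked at (3,2); ray(1,1) blocked at (2,3); ray(1,-1) blocked at (3,0)]
  WK@(1,4): attacks (1,3) (2,4) (0,4) (2,3) (0,3)
  WK@(2,3): attacks (2,4) (2,2) (3,3) (1,3) (3,4) (3,2) (1,4) (1,2)
  WR@(3,2): attacks (3,3) (3,4) (3,1) (3,0) (4,2) (2,2) (1,2) [ray(0,-1) blocked at (3,0); ray(1,0) blocked at (4,2); ray(-1,0) blocked at (1,2)]
W attacks (4,3): no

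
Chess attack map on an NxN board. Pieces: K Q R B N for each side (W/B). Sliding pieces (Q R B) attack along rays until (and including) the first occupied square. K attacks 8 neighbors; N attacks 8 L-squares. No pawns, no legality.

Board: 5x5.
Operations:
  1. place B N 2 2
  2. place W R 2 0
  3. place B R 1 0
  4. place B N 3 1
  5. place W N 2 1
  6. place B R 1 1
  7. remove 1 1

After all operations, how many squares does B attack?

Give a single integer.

Answer: 14

Derivation:
Op 1: place BN@(2,2)
Op 2: place WR@(2,0)
Op 3: place BR@(1,0)
Op 4: place BN@(3,1)
Op 5: place WN@(2,1)
Op 6: place BR@(1,1)
Op 7: remove (1,1)
Per-piece attacks for B:
  BR@(1,0): attacks (1,1) (1,2) (1,3) (1,4) (2,0) (0,0) [ray(1,0) blocked at (2,0)]
  BN@(2,2): attacks (3,4) (4,3) (1,4) (0,3) (3,0) (4,1) (1,0) (0,1)
  BN@(3,1): attacks (4,3) (2,3) (1,2) (1,0)
Union (14 distinct): (0,0) (0,1) (0,3) (1,0) (1,1) (1,2) (1,3) (1,4) (2,0) (2,3) (3,0) (3,4) (4,1) (4,3)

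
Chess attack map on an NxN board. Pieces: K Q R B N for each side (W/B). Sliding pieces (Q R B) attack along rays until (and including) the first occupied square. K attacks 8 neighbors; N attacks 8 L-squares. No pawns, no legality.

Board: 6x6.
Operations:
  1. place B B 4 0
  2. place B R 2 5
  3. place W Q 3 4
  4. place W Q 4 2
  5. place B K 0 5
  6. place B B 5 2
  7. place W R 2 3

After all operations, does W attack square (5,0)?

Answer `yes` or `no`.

Op 1: place BB@(4,0)
Op 2: place BR@(2,5)
Op 3: place WQ@(3,4)
Op 4: place WQ@(4,2)
Op 5: place BK@(0,5)
Op 6: place BB@(5,2)
Op 7: place WR@(2,3)
Per-piece attacks for W:
  WR@(2,3): attacks (2,4) (2,5) (2,2) (2,1) (2,0) (3,3) (4,3) (5,3) (1,3) (0,3) [ray(0,1) blocked at (2,5)]
  WQ@(3,4): attacks (3,5) (3,3) (3,2) (3,1) (3,0) (4,4) (5,4) (2,4) (1,4) (0,4) (4,5) (4,3) (5,2) (2,5) (2,3) [ray(1,-1) blocked at (5,2); ray(-1,1) blocked at (2,5); ray(-1,-1) blocked at (2,3)]
  WQ@(4,2): attacks (4,3) (4,4) (4,5) (4,1) (4,0) (5,2) (3,2) (2,2) (1,2) (0,2) (5,3) (5,1) (3,3) (2,4) (1,5) (3,1) (2,0) [ray(0,-1) blocked at (4,0); ray(1,0) blocked at (5,2)]
W attacks (5,0): no

Answer: no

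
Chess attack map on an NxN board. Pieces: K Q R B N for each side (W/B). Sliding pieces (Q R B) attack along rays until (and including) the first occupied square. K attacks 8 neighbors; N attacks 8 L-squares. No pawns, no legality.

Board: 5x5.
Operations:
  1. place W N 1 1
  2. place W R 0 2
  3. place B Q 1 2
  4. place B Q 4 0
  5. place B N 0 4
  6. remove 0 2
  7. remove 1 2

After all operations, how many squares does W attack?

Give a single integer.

Op 1: place WN@(1,1)
Op 2: place WR@(0,2)
Op 3: place BQ@(1,2)
Op 4: place BQ@(4,0)
Op 5: place BN@(0,4)
Op 6: remove (0,2)
Op 7: remove (1,2)
Per-piece attacks for W:
  WN@(1,1): attacks (2,3) (3,2) (0,3) (3,0)
Union (4 distinct): (0,3) (2,3) (3,0) (3,2)

Answer: 4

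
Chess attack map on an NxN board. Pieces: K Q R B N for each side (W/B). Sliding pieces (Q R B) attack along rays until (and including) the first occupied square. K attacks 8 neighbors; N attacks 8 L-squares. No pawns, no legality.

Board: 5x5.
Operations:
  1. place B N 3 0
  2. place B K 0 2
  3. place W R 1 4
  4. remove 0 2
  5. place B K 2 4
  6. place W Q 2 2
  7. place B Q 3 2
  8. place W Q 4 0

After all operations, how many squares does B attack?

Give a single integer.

Answer: 14

Derivation:
Op 1: place BN@(3,0)
Op 2: place BK@(0,2)
Op 3: place WR@(1,4)
Op 4: remove (0,2)
Op 5: place BK@(2,4)
Op 6: place WQ@(2,2)
Op 7: place BQ@(3,2)
Op 8: place WQ@(4,0)
Per-piece attacks for B:
  BK@(2,4): attacks (2,3) (3,4) (1,4) (3,3) (1,3)
  BN@(3,0): attacks (4,2) (2,2) (1,1)
  BQ@(3,2): attacks (3,3) (3,4) (3,1) (3,0) (4,2) (2,2) (4,3) (4,1) (2,3) (1,4) (2,1) (1,0) [ray(0,-1) blocked at (3,0); ray(-1,0) blocked at (2,2); ray(-1,1) blocked at (1,4)]
Union (14 distinct): (1,0) (1,1) (1,3) (1,4) (2,1) (2,2) (2,3) (3,0) (3,1) (3,3) (3,4) (4,1) (4,2) (4,3)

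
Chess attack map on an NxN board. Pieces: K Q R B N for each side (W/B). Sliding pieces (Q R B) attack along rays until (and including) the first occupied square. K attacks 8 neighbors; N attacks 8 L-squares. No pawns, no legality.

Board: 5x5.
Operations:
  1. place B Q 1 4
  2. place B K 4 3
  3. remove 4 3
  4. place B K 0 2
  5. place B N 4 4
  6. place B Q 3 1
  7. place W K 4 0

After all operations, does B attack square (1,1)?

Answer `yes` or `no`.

Answer: yes

Derivation:
Op 1: place BQ@(1,4)
Op 2: place BK@(4,3)
Op 3: remove (4,3)
Op 4: place BK@(0,2)
Op 5: place BN@(4,4)
Op 6: place BQ@(3,1)
Op 7: place WK@(4,0)
Per-piece attacks for B:
  BK@(0,2): attacks (0,3) (0,1) (1,2) (1,3) (1,1)
  BQ@(1,4): attacks (1,3) (1,2) (1,1) (1,0) (2,4) (3,4) (4,4) (0,4) (2,3) (3,2) (4,1) (0,3) [ray(1,0) blocked at (4,4)]
  BQ@(3,1): attacks (3,2) (3,3) (3,4) (3,0) (4,1) (2,1) (1,1) (0,1) (4,2) (4,0) (2,2) (1,3) (0,4) (2,0) [ray(1,-1) blocked at (4,0)]
  BN@(4,4): attacks (3,2) (2,3)
B attacks (1,1): yes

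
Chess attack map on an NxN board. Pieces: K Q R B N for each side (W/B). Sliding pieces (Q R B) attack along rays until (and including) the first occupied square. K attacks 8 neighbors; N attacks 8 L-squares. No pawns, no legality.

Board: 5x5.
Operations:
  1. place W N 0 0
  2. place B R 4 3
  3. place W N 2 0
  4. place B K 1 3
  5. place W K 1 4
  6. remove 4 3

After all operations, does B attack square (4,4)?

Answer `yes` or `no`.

Op 1: place WN@(0,0)
Op 2: place BR@(4,3)
Op 3: place WN@(2,0)
Op 4: place BK@(1,3)
Op 5: place WK@(1,4)
Op 6: remove (4,3)
Per-piece attacks for B:
  BK@(1,3): attacks (1,4) (1,2) (2,3) (0,3) (2,4) (2,2) (0,4) (0,2)
B attacks (4,4): no

Answer: no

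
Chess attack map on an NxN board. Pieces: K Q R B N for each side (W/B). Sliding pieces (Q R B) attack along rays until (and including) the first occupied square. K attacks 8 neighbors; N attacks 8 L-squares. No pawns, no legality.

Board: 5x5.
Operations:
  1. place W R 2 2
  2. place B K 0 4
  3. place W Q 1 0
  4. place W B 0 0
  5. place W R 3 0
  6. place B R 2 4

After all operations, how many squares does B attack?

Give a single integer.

Answer: 8

Derivation:
Op 1: place WR@(2,2)
Op 2: place BK@(0,4)
Op 3: place WQ@(1,0)
Op 4: place WB@(0,0)
Op 5: place WR@(3,0)
Op 6: place BR@(2,4)
Per-piece attacks for B:
  BK@(0,4): attacks (0,3) (1,4) (1,3)
  BR@(2,4): attacks (2,3) (2,2) (3,4) (4,4) (1,4) (0,4) [ray(0,-1) blocked at (2,2); ray(-1,0) blocked at (0,4)]
Union (8 distinct): (0,3) (0,4) (1,3) (1,4) (2,2) (2,3) (3,4) (4,4)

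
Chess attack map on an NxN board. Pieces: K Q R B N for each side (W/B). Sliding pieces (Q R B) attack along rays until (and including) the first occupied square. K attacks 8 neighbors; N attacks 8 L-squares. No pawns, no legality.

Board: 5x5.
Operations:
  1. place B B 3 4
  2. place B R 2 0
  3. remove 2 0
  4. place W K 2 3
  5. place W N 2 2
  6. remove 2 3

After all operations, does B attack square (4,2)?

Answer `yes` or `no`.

Op 1: place BB@(3,4)
Op 2: place BR@(2,0)
Op 3: remove (2,0)
Op 4: place WK@(2,3)
Op 5: place WN@(2,2)
Op 6: remove (2,3)
Per-piece attacks for B:
  BB@(3,4): attacks (4,3) (2,3) (1,2) (0,1)
B attacks (4,2): no

Answer: no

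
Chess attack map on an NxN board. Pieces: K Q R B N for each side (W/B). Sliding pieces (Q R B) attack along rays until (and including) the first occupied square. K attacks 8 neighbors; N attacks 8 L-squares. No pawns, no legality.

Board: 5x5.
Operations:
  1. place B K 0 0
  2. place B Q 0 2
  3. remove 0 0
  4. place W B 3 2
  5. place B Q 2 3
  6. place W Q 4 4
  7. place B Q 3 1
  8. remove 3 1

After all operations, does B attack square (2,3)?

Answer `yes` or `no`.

Answer: no

Derivation:
Op 1: place BK@(0,0)
Op 2: place BQ@(0,2)
Op 3: remove (0,0)
Op 4: place WB@(3,2)
Op 5: place BQ@(2,3)
Op 6: place WQ@(4,4)
Op 7: place BQ@(3,1)
Op 8: remove (3,1)
Per-piece attacks for B:
  BQ@(0,2): attacks (0,3) (0,4) (0,1) (0,0) (1,2) (2,2) (3,2) (1,3) (2,4) (1,1) (2,0) [ray(1,0) blocked at (3,2)]
  BQ@(2,3): attacks (2,4) (2,2) (2,1) (2,0) (3,3) (4,3) (1,3) (0,3) (3,4) (3,2) (1,4) (1,2) (0,1) [ray(1,-1) blocked at (3,2)]
B attacks (2,3): no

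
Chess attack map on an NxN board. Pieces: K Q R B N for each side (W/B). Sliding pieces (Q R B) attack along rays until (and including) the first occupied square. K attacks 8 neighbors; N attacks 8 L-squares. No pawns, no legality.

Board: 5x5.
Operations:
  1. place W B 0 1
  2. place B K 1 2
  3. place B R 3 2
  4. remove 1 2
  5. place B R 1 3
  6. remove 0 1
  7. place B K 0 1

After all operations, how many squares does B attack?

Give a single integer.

Op 1: place WB@(0,1)
Op 2: place BK@(1,2)
Op 3: place BR@(3,2)
Op 4: remove (1,2)
Op 5: place BR@(1,3)
Op 6: remove (0,1)
Op 7: place BK@(0,1)
Per-piece attacks for B:
  BK@(0,1): attacks (0,2) (0,0) (1,1) (1,2) (1,0)
  BR@(1,3): attacks (1,4) (1,2) (1,1) (1,0) (2,3) (3,3) (4,3) (0,3)
  BR@(3,2): attacks (3,3) (3,4) (3,1) (3,0) (4,2) (2,2) (1,2) (0,2)
Union (15 distinct): (0,0) (0,2) (0,3) (1,0) (1,1) (1,2) (1,4) (2,2) (2,3) (3,0) (3,1) (3,3) (3,4) (4,2) (4,3)

Answer: 15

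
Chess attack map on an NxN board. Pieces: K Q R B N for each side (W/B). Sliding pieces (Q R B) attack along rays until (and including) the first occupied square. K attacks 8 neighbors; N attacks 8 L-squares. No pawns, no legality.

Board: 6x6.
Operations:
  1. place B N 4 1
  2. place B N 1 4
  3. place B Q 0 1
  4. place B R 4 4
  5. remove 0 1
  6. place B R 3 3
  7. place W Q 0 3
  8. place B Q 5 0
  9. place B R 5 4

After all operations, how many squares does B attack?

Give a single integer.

Op 1: place BN@(4,1)
Op 2: place BN@(1,4)
Op 3: place BQ@(0,1)
Op 4: place BR@(4,4)
Op 5: remove (0,1)
Op 6: place BR@(3,3)
Op 7: place WQ@(0,3)
Op 8: place BQ@(5,0)
Op 9: place BR@(5,4)
Per-piece attacks for B:
  BN@(1,4): attacks (3,5) (2,2) (3,3) (0,2)
  BR@(3,3): attacks (3,4) (3,5) (3,2) (3,1) (3,0) (4,3) (5,3) (2,3) (1,3) (0,3) [ray(-1,0) blocked at (0,3)]
  BN@(4,1): attacks (5,3) (3,3) (2,2) (2,0)
  BR@(4,4): attacks (4,5) (4,3) (4,2) (4,1) (5,4) (3,4) (2,4) (1,4) [ray(0,-1) blocked at (4,1); ray(1,0) blocked at (5,4); ray(-1,0) blocked at (1,4)]
  BQ@(5,0): attacks (5,1) (5,2) (5,3) (5,4) (4,0) (3,0) (2,0) (1,0) (0,0) (4,1) [ray(0,1) blocked at (5,4); ray(-1,1) blocked at (4,1)]
  BR@(5,4): attacks (5,5) (5,3) (5,2) (5,1) (5,0) (4,4) [ray(0,-1) blocked at (5,0); ray(-1,0) blocked at (4,4)]
Union (28 distinct): (0,0) (0,2) (0,3) (1,0) (1,3) (1,4) (2,0) (2,2) (2,3) (2,4) (3,0) (3,1) (3,2) (3,3) (3,4) (3,5) (4,0) (4,1) (4,2) (4,3) (4,4) (4,5) (5,0) (5,1) (5,2) (5,3) (5,4) (5,5)

Answer: 28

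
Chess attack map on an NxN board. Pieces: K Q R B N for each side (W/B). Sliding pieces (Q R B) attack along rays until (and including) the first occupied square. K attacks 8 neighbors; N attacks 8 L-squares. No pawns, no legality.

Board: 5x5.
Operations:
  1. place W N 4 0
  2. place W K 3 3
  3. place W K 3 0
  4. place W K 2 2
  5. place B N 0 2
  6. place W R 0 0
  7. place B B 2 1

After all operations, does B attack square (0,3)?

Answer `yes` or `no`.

Answer: yes

Derivation:
Op 1: place WN@(4,0)
Op 2: place WK@(3,3)
Op 3: place WK@(3,0)
Op 4: place WK@(2,2)
Op 5: place BN@(0,2)
Op 6: place WR@(0,0)
Op 7: place BB@(2,1)
Per-piece attacks for B:
  BN@(0,2): attacks (1,4) (2,3) (1,0) (2,1)
  BB@(2,1): attacks (3,2) (4,3) (3,0) (1,2) (0,3) (1,0) [ray(1,-1) blocked at (3,0)]
B attacks (0,3): yes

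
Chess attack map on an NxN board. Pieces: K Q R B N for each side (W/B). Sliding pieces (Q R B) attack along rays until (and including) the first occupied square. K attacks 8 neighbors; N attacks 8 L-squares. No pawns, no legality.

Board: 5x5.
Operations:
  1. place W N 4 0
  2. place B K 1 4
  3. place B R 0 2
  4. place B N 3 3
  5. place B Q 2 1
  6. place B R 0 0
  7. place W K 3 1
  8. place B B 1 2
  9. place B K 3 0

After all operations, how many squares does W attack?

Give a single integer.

Answer: 8

Derivation:
Op 1: place WN@(4,0)
Op 2: place BK@(1,4)
Op 3: place BR@(0,2)
Op 4: place BN@(3,3)
Op 5: place BQ@(2,1)
Op 6: place BR@(0,0)
Op 7: place WK@(3,1)
Op 8: place BB@(1,2)
Op 9: place BK@(3,0)
Per-piece attacks for W:
  WK@(3,1): attacks (3,2) (3,0) (4,1) (2,1) (4,2) (4,0) (2,2) (2,0)
  WN@(4,0): attacks (3,2) (2,1)
Union (8 distinct): (2,0) (2,1) (2,2) (3,0) (3,2) (4,0) (4,1) (4,2)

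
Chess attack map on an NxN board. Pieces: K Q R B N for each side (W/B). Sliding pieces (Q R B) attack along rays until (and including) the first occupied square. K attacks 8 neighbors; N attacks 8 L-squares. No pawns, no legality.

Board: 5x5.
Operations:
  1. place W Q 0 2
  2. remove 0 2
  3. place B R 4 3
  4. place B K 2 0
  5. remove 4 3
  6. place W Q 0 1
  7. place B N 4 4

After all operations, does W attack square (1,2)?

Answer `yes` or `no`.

Answer: yes

Derivation:
Op 1: place WQ@(0,2)
Op 2: remove (0,2)
Op 3: place BR@(4,3)
Op 4: place BK@(2,0)
Op 5: remove (4,3)
Op 6: place WQ@(0,1)
Op 7: place BN@(4,4)
Per-piece attacks for W:
  WQ@(0,1): attacks (0,2) (0,3) (0,4) (0,0) (1,1) (2,1) (3,1) (4,1) (1,2) (2,3) (3,4) (1,0)
W attacks (1,2): yes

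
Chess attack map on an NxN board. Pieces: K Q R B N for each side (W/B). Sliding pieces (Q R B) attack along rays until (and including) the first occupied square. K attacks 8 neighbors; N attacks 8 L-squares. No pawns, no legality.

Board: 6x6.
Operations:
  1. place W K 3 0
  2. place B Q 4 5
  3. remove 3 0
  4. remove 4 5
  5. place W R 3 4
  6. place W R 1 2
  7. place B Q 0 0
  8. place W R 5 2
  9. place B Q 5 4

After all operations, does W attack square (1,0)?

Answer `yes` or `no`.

Op 1: place WK@(3,0)
Op 2: place BQ@(4,5)
Op 3: remove (3,0)
Op 4: remove (4,5)
Op 5: place WR@(3,4)
Op 6: place WR@(1,2)
Op 7: place BQ@(0,0)
Op 8: place WR@(5,2)
Op 9: place BQ@(5,4)
Per-piece attacks for W:
  WR@(1,2): attacks (1,3) (1,4) (1,5) (1,1) (1,0) (2,2) (3,2) (4,2) (5,2) (0,2) [ray(1,0) blocked at (5,2)]
  WR@(3,4): attacks (3,5) (3,3) (3,2) (3,1) (3,0) (4,4) (5,4) (2,4) (1,4) (0,4) [ray(1,0) blocked at (5,4)]
  WR@(5,2): attacks (5,3) (5,4) (5,1) (5,0) (4,2) (3,2) (2,2) (1,2) [ray(0,1) blocked at (5,4); ray(-1,0) blocked at (1,2)]
W attacks (1,0): yes

Answer: yes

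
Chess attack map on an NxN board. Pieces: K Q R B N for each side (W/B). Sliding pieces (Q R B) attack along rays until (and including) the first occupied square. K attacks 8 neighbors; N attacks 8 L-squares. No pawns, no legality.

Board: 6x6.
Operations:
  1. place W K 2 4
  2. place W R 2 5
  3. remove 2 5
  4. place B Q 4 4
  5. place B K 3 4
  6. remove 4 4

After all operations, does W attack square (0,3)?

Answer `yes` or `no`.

Answer: no

Derivation:
Op 1: place WK@(2,4)
Op 2: place WR@(2,5)
Op 3: remove (2,5)
Op 4: place BQ@(4,4)
Op 5: place BK@(3,4)
Op 6: remove (4,4)
Per-piece attacks for W:
  WK@(2,4): attacks (2,5) (2,3) (3,4) (1,4) (3,5) (3,3) (1,5) (1,3)
W attacks (0,3): no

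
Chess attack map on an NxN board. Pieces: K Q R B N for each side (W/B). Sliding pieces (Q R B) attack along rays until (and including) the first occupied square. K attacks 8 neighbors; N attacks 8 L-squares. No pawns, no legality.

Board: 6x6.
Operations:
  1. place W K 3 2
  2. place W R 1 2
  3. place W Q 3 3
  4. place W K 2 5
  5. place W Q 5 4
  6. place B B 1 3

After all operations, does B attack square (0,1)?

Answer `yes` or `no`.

Answer: no

Derivation:
Op 1: place WK@(3,2)
Op 2: place WR@(1,2)
Op 3: place WQ@(3,3)
Op 4: place WK@(2,5)
Op 5: place WQ@(5,4)
Op 6: place BB@(1,3)
Per-piece attacks for B:
  BB@(1,3): attacks (2,4) (3,5) (2,2) (3,1) (4,0) (0,4) (0,2)
B attacks (0,1): no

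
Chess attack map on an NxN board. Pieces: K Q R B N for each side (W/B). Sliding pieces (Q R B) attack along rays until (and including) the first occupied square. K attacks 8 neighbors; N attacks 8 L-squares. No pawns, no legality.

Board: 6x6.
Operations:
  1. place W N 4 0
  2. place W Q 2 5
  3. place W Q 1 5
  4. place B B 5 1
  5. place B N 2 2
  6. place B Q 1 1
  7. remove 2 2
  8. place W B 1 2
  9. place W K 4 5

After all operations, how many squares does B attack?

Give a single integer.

Op 1: place WN@(4,0)
Op 2: place WQ@(2,5)
Op 3: place WQ@(1,5)
Op 4: place BB@(5,1)
Op 5: place BN@(2,2)
Op 6: place BQ@(1,1)
Op 7: remove (2,2)
Op 8: place WB@(1,2)
Op 9: place WK@(4,5)
Per-piece attacks for B:
  BQ@(1,1): attacks (1,2) (1,0) (2,1) (3,1) (4,1) (5,1) (0,1) (2,2) (3,3) (4,4) (5,5) (2,0) (0,2) (0,0) [ray(0,1) blocked at (1,2); ray(1,0) blocked at (5,1)]
  BB@(5,1): attacks (4,2) (3,3) (2,4) (1,5) (4,0) [ray(-1,1) blocked at (1,5); ray(-1,-1) blocked at (4,0)]
Union (18 distinct): (0,0) (0,1) (0,2) (1,0) (1,2) (1,5) (2,0) (2,1) (2,2) (2,4) (3,1) (3,3) (4,0) (4,1) (4,2) (4,4) (5,1) (5,5)

Answer: 18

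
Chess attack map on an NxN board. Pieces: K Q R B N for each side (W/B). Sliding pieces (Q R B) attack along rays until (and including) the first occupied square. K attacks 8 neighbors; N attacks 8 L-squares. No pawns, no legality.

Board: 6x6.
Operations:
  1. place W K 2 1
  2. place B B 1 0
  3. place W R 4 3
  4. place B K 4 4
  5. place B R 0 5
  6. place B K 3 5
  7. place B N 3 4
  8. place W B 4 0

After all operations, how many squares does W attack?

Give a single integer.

Op 1: place WK@(2,1)
Op 2: place BB@(1,0)
Op 3: place WR@(4,3)
Op 4: place BK@(4,4)
Op 5: place BR@(0,5)
Op 6: place BK@(3,5)
Op 7: place BN@(3,4)
Op 8: place WB@(4,0)
Per-piece attacks for W:
  WK@(2,1): attacks (2,2) (2,0) (3,1) (1,1) (3,2) (3,0) (1,2) (1,0)
  WB@(4,0): attacks (5,1) (3,1) (2,2) (1,3) (0,4)
  WR@(4,3): attacks (4,4) (4,2) (4,1) (4,0) (5,3) (3,3) (2,3) (1,3) (0,3) [ray(0,1) blocked at (4,4); ray(0,-1) blocked at (4,0)]
Union (19 distinct): (0,3) (0,4) (1,0) (1,1) (1,2) (1,3) (2,0) (2,2) (2,3) (3,0) (3,1) (3,2) (3,3) (4,0) (4,1) (4,2) (4,4) (5,1) (5,3)

Answer: 19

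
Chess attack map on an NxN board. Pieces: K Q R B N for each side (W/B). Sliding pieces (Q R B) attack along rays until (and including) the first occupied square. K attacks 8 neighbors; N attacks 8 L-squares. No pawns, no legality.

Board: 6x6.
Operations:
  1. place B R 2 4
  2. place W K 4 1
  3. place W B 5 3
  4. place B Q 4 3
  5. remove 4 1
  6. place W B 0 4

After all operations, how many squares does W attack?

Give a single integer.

Answer: 9

Derivation:
Op 1: place BR@(2,4)
Op 2: place WK@(4,1)
Op 3: place WB@(5,3)
Op 4: place BQ@(4,3)
Op 5: remove (4,1)
Op 6: place WB@(0,4)
Per-piece attacks for W:
  WB@(0,4): attacks (1,5) (1,3) (2,2) (3,1) (4,0)
  WB@(5,3): attacks (4,4) (3,5) (4,2) (3,1) (2,0)
Union (9 distinct): (1,3) (1,5) (2,0) (2,2) (3,1) (3,5) (4,0) (4,2) (4,4)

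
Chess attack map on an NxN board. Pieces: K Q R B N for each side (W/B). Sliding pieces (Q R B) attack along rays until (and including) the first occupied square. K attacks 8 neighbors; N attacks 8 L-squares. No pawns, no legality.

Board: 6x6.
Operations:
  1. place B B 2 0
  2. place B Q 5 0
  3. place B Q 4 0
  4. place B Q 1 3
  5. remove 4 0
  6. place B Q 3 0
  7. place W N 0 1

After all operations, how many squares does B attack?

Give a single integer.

Answer: 30

Derivation:
Op 1: place BB@(2,0)
Op 2: place BQ@(5,0)
Op 3: place BQ@(4,0)
Op 4: place BQ@(1,3)
Op 5: remove (4,0)
Op 6: place BQ@(3,0)
Op 7: place WN@(0,1)
Per-piece attacks for B:
  BQ@(1,3): attacks (1,4) (1,5) (1,2) (1,1) (1,0) (2,3) (3,3) (4,3) (5,3) (0,3) (2,4) (3,5) (2,2) (3,1) (4,0) (0,4) (0,2)
  BB@(2,0): attacks (3,1) (4,2) (5,3) (1,1) (0,2)
  BQ@(3,0): attacks (3,1) (3,2) (3,3) (3,4) (3,5) (4,0) (5,0) (2,0) (4,1) (5,2) (2,1) (1,2) (0,3) [ray(1,0) blocked at (5,0); ray(-1,0) blocked at (2,0)]
  BQ@(5,0): attacks (5,1) (5,2) (5,3) (5,4) (5,5) (4,0) (3,0) (4,1) (3,2) (2,3) (1,4) (0,5) [ray(-1,0) blocked at (3,0)]
Union (30 distinct): (0,2) (0,3) (0,4) (0,5) (1,0) (1,1) (1,2) (1,4) (1,5) (2,0) (2,1) (2,2) (2,3) (2,4) (3,0) (3,1) (3,2) (3,3) (3,4) (3,5) (4,0) (4,1) (4,2) (4,3) (5,0) (5,1) (5,2) (5,3) (5,4) (5,5)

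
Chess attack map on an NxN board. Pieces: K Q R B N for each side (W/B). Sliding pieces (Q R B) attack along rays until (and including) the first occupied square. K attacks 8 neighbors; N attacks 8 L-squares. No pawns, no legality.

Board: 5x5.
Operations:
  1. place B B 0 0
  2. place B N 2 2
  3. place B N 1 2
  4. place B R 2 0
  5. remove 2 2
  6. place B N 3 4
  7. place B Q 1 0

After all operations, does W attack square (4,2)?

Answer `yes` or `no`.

Op 1: place BB@(0,0)
Op 2: place BN@(2,2)
Op 3: place BN@(1,2)
Op 4: place BR@(2,0)
Op 5: remove (2,2)
Op 6: place BN@(3,4)
Op 7: place BQ@(1,0)
Per-piece attacks for W:
W attacks (4,2): no

Answer: no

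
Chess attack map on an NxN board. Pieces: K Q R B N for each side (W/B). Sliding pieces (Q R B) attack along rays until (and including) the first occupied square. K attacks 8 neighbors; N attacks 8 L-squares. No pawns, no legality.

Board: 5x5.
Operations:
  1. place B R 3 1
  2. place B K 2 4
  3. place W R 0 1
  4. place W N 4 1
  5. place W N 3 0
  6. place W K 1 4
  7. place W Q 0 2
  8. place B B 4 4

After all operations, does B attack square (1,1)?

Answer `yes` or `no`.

Answer: yes

Derivation:
Op 1: place BR@(3,1)
Op 2: place BK@(2,4)
Op 3: place WR@(0,1)
Op 4: place WN@(4,1)
Op 5: place WN@(3,0)
Op 6: place WK@(1,4)
Op 7: place WQ@(0,2)
Op 8: place BB@(4,4)
Per-piece attacks for B:
  BK@(2,4): attacks (2,3) (3,4) (1,4) (3,3) (1,3)
  BR@(3,1): attacks (3,2) (3,3) (3,4) (3,0) (4,1) (2,1) (1,1) (0,1) [ray(0,-1) blocked at (3,0); ray(1,0) blocked at (4,1); ray(-1,0) blocked at (0,1)]
  BB@(4,4): attacks (3,3) (2,2) (1,1) (0,0)
B attacks (1,1): yes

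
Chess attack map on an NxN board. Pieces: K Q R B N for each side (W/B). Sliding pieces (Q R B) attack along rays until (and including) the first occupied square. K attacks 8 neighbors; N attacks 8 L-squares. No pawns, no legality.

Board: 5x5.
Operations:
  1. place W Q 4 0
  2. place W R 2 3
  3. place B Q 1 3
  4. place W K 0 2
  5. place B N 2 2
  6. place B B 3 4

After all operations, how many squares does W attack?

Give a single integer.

Op 1: place WQ@(4,0)
Op 2: place WR@(2,3)
Op 3: place BQ@(1,3)
Op 4: place WK@(0,2)
Op 5: place BN@(2,2)
Op 6: place BB@(3,4)
Per-piece attacks for W:
  WK@(0,2): attacks (0,3) (0,1) (1,2) (1,3) (1,1)
  WR@(2,3): attacks (2,4) (2,2) (3,3) (4,3) (1,3) [ray(0,-1) blocked at (2,2); ray(-1,0) blocked at (1,3)]
  WQ@(4,0): attacks (4,1) (4,2) (4,3) (4,4) (3,0) (2,0) (1,0) (0,0) (3,1) (2,2) [ray(-1,1) blocked at (2,2)]
Union (17 distinct): (0,0) (0,1) (0,3) (1,0) (1,1) (1,2) (1,3) (2,0) (2,2) (2,4) (3,0) (3,1) (3,3) (4,1) (4,2) (4,3) (4,4)

Answer: 17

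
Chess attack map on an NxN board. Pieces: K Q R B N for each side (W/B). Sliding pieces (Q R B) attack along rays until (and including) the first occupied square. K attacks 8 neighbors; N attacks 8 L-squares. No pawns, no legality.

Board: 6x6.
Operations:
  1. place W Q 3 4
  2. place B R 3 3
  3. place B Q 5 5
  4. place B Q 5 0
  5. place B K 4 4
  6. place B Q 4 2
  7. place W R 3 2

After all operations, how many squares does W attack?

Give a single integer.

Answer: 18

Derivation:
Op 1: place WQ@(3,4)
Op 2: place BR@(3,3)
Op 3: place BQ@(5,5)
Op 4: place BQ@(5,0)
Op 5: place BK@(4,4)
Op 6: place BQ@(4,2)
Op 7: place WR@(3,2)
Per-piece attacks for W:
  WR@(3,2): attacks (3,3) (3,1) (3,0) (4,2) (2,2) (1,2) (0,2) [ray(0,1) blocked at (3,3); ray(1,0) blocked at (4,2)]
  WQ@(3,4): attacks (3,5) (3,3) (4,4) (2,4) (1,4) (0,4) (4,5) (4,3) (5,2) (2,5) (2,3) (1,2) (0,1) [ray(0,-1) blocked at (3,3); ray(1,0) blocked at (4,4)]
Union (18 distinct): (0,1) (0,2) (0,4) (1,2) (1,4) (2,2) (2,3) (2,4) (2,5) (3,0) (3,1) (3,3) (3,5) (4,2) (4,3) (4,4) (4,5) (5,2)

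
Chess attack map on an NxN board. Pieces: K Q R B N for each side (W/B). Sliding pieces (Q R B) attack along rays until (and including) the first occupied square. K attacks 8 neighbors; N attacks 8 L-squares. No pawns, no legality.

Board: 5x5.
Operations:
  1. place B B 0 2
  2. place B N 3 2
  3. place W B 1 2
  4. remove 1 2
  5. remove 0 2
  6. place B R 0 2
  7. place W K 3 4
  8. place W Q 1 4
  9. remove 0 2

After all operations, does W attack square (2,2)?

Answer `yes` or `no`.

Op 1: place BB@(0,2)
Op 2: place BN@(3,2)
Op 3: place WB@(1,2)
Op 4: remove (1,2)
Op 5: remove (0,2)
Op 6: place BR@(0,2)
Op 7: place WK@(3,4)
Op 8: place WQ@(1,4)
Op 9: remove (0,2)
Per-piece attacks for W:
  WQ@(1,4): attacks (1,3) (1,2) (1,1) (1,0) (2,4) (3,4) (0,4) (2,3) (3,2) (0,3) [ray(1,0) blocked at (3,4); ray(1,-1) blocked at (3,2)]
  WK@(3,4): attacks (3,3) (4,4) (2,4) (4,3) (2,3)
W attacks (2,2): no

Answer: no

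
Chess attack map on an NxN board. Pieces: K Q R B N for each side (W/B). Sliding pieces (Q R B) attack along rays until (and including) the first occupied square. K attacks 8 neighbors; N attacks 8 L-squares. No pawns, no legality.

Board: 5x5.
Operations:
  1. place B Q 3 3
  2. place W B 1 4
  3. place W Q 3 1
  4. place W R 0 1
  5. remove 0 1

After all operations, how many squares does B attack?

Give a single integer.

Op 1: place BQ@(3,3)
Op 2: place WB@(1,4)
Op 3: place WQ@(3,1)
Op 4: place WR@(0,1)
Op 5: remove (0,1)
Per-piece attacks for B:
  BQ@(3,3): attacks (3,4) (3,2) (3,1) (4,3) (2,3) (1,3) (0,3) (4,4) (4,2) (2,4) (2,2) (1,1) (0,0) [ray(0,-1) blocked at (3,1)]
Union (13 distinct): (0,0) (0,3) (1,1) (1,3) (2,2) (2,3) (2,4) (3,1) (3,2) (3,4) (4,2) (4,3) (4,4)

Answer: 13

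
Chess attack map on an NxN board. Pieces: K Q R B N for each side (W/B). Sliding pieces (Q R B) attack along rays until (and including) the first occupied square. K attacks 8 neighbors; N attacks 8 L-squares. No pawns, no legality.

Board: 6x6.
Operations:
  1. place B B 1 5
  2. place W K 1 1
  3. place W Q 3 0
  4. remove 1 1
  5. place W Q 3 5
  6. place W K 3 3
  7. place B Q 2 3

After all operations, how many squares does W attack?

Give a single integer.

Answer: 27

Derivation:
Op 1: place BB@(1,5)
Op 2: place WK@(1,1)
Op 3: place WQ@(3,0)
Op 4: remove (1,1)
Op 5: place WQ@(3,5)
Op 6: place WK@(3,3)
Op 7: place BQ@(2,3)
Per-piece attacks for W:
  WQ@(3,0): attacks (3,1) (3,2) (3,3) (4,0) (5,0) (2,0) (1,0) (0,0) (4,1) (5,2) (2,1) (1,2) (0,3) [ray(0,1) blocked at (3,3)]
  WK@(3,3): attacks (3,4) (3,2) (4,3) (2,3) (4,4) (4,2) (2,4) (2,2)
  WQ@(3,5): attacks (3,4) (3,3) (4,5) (5,5) (2,5) (1,5) (4,4) (5,3) (2,4) (1,3) (0,2) [ray(0,-1) blocked at (3,3); ray(-1,0) blocked at (1,5)]
Union (27 distinct): (0,0) (0,2) (0,3) (1,0) (1,2) (1,3) (1,5) (2,0) (2,1) (2,2) (2,3) (2,4) (2,5) (3,1) (3,2) (3,3) (3,4) (4,0) (4,1) (4,2) (4,3) (4,4) (4,5) (5,0) (5,2) (5,3) (5,5)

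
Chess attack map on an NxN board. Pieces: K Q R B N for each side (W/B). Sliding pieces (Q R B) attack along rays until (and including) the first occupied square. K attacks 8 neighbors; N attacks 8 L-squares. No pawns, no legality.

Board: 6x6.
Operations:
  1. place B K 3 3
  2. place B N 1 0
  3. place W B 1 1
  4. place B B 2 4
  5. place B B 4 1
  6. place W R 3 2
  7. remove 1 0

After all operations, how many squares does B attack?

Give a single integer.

Op 1: place BK@(3,3)
Op 2: place BN@(1,0)
Op 3: place WB@(1,1)
Op 4: place BB@(2,4)
Op 5: place BB@(4,1)
Op 6: place WR@(3,2)
Op 7: remove (1,0)
Per-piece attacks for B:
  BB@(2,4): attacks (3,5) (3,3) (1,5) (1,3) (0,2) [ray(1,-1) blocked at (3,3)]
  BK@(3,3): attacks (3,4) (3,2) (4,3) (2,3) (4,4) (4,2) (2,4) (2,2)
  BB@(4,1): attacks (5,2) (5,0) (3,2) (3,0) [ray(-1,1) blocked at (3,2)]
Union (16 distinct): (0,2) (1,3) (1,5) (2,2) (2,3) (2,4) (3,0) (3,2) (3,3) (3,4) (3,5) (4,2) (4,3) (4,4) (5,0) (5,2)

Answer: 16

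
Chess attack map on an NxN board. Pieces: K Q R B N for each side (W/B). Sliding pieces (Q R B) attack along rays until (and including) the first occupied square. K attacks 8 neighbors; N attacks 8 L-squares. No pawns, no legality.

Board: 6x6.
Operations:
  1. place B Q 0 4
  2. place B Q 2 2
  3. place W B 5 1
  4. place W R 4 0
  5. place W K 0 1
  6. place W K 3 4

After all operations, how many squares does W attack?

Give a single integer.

Op 1: place BQ@(0,4)
Op 2: place BQ@(2,2)
Op 3: place WB@(5,1)
Op 4: place WR@(4,0)
Op 5: place WK@(0,1)
Op 6: place WK@(3,4)
Per-piece attacks for W:
  WK@(0,1): attacks (0,2) (0,0) (1,1) (1,2) (1,0)
  WK@(3,4): attacks (3,5) (3,3) (4,4) (2,4) (4,5) (4,3) (2,5) (2,3)
  WR@(4,0): attacks (4,1) (4,2) (4,3) (4,4) (4,5) (5,0) (3,0) (2,0) (1,0) (0,0)
  WB@(5,1): attacks (4,2) (3,3) (2,4) (1,5) (4,0) [ray(-1,-1) blocked at (4,0)]
Union (20 distinct): (0,0) (0,2) (1,0) (1,1) (1,2) (1,5) (2,0) (2,3) (2,4) (2,5) (3,0) (3,3) (3,5) (4,0) (4,1) (4,2) (4,3) (4,4) (4,5) (5,0)

Answer: 20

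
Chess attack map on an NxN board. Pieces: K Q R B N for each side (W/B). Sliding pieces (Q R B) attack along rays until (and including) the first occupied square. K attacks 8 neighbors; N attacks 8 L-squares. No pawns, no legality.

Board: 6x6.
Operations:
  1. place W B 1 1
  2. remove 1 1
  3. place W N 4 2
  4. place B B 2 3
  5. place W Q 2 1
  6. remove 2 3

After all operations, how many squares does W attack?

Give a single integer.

Answer: 20

Derivation:
Op 1: place WB@(1,1)
Op 2: remove (1,1)
Op 3: place WN@(4,2)
Op 4: place BB@(2,3)
Op 5: place WQ@(2,1)
Op 6: remove (2,3)
Per-piece attacks for W:
  WQ@(2,1): attacks (2,2) (2,3) (2,4) (2,5) (2,0) (3,1) (4,1) (5,1) (1,1) (0,1) (3,2) (4,3) (5,4) (3,0) (1,2) (0,3) (1,0)
  WN@(4,2): attacks (5,4) (3,4) (2,3) (5,0) (3,0) (2,1)
Union (20 distinct): (0,1) (0,3) (1,0) (1,1) (1,2) (2,0) (2,1) (2,2) (2,3) (2,4) (2,5) (3,0) (3,1) (3,2) (3,4) (4,1) (4,3) (5,0) (5,1) (5,4)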